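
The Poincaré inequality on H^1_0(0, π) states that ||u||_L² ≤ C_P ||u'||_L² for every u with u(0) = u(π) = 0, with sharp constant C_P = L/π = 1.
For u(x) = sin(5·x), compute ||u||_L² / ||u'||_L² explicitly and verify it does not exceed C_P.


||u||_L² / ||u'||_L² = 1/5 < C_P = 1.

u(x) = sin(5·x), so u'(x) = 5*cos(5*x).
Writing u(x) = A·sin(kπx/L) with A = 1 and k = 5, use ∫_0^L sin²(kπx/L) dx = L/2 and ∫_0^L cos²(kπx/L) dx = L/2.
u² = 1·sin²(5·x) and (u')² = 25·cos²(5·x), and each of sin², cos² integrates to L/2 = π/2 over (0, π).
∫_0^π u² dx = π/2, so ||u||_L² = sqrt(2)*sqrt(π)/2.
∫_0^π (u')² dx = 25*π/2, so ||u'||_L² = 5*sqrt(2)*sqrt(π)/2.
Ratio ||u||_L² / ||u'||_L² = 1/5.
Sharp Poincaré constant on H^1_0(0, π) is C_P = L/π = 1, achieved by sin(x).
This is the k = 5 harmonic; the ratio L/(kπ) is strictly less than C_P = L/π, consistent with the sharp inequality ||u||_L² ≤ C_P ||u'||_L².


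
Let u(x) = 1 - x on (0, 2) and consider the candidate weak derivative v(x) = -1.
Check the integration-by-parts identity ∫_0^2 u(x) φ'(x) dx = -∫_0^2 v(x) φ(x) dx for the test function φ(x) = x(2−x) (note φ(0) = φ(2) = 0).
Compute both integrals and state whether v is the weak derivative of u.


LHS = 4/3, RHS = 4/3. Yes, v = u' weakly.

u(x) = 1 - x, classical derivative u'(x) = -1.
φ(x) = x(2−x), so φ'(x) = 2 - 2*x.
Note φ(0) = φ(2) = 0, so the boundary term u·φ vanishes.
LHS = ∫_0^2 u(x) φ'(x) dx = ∫_0^2 (2*x^2 - 4*x + 2) dx. Term by term:
  ∫_0^2 2*x^2 dx = 16/3;  ∫_0^2 -4*x dx = -8;  ∫_0^2 2 dx = 4.
Sum: 16/3 − 8 + 4 = 4/3.
So LHS = 4/3.
∫_0^2 v(x) φ(x) dx = ∫_0^2 (x^2 - 2*x) dx. Term by term:
  ∫_0^2 x^2 dx = 8/3;  ∫_0^2 -2*x dx = -4.
Sum: 8/3 − 4 = -4/3.
So RHS = -∫_0^2 v(x) φ(x) dx = 4/3.
LHS = RHS, so the identity holds for this test φ.
Moreover u is smooth here and v(x) = u'(x) = -1 pointwise, so the identity holds for every test function. Hence v is the weak derivative of u.


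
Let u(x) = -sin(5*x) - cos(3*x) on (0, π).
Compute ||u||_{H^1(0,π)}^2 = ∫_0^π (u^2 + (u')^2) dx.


||u||_{H^1(0,π)}^2 = 18*π

u'(x) = 3*sin(3*x) - 5*cos(5*x).
Expand u² and (u')² and integrate term by term on (0, π), using: for integers n ≥ 1, ∫_0^π sin²(nx) dx = ∫_0^π cos²(nx) dx = π/2; for n ≠ n', ∫_0^π sin(nx)sin(n'x) dx = ∫_0^π cos(nx)cos(n'x) dx = 0; and by product-to-sum, ∫_0^π sin(nx)cos(n'x) dx = ½∫_0^π [sin((n+n')x) + sin((n−n')x)] dx, which is 0 when n+n' is even and 2n/(n²−n'²) when n+n' is odd (it need not vanish on (0, π)).
  u² squared terms: (-1)²·∫cos(3x)² dx = 1·π/2 = π/2;  (-1)²·∫sin(5x)² dx = 1·π/2 = π/2.
  u² cross terms: 2·(-1)·(-1)·∫cos(3x)·sin(5x) dx = 2·(0) = 0.
  So ∫_0^π u² dx = π/2 + π/2 + 0 = π.
  (u')² squared terms: (-5)²·∫cos(5x)² dx = 25·π/2 = 25*π/2;  (3)²·∫sin(3x)² dx = 9·π/2 = 9*π/2.
  (u')² cross terms: 2·(-5)·(3)·∫cos(5x)·sin(3x) dx = -30·(0) = 0.
  So ∫_0^π (u')² dx = 25*π/2 + 9*π/2 + 0 = 17*π.
||u||_{H^1}^2 = (π) + (17*π) = 18*π.


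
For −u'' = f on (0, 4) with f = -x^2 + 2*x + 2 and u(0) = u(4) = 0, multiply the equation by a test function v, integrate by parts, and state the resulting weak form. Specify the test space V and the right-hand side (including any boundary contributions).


V = H^1_0(0, 4) (so v(0) = v(4) = 0); weak form: ∫_0^4 u'v' dx = ∫_0^4 (-x^2 + 2*x + 2) v dx for all v ∈ V.

Multiply both sides by a test function v and integrate from 0 to 4:
  ∫_0^4 −u''(x) v(x) dx = ∫_0^4 f(x) v(x) dx.
Integrate the LHS by parts once:
  ∫_0^4 −u'' v dx = −[u'(x) v(x)]_0^4 + ∫_0^4 u'(x) v'(x) dx.
Thus ∫_0^4 u'(x) v'(x) dx = ∫_0^4 f(x) v(x) dx + [u'(x) v(x)]_0^4.
Choose V so that boundary terms are either known or forced to vanish.
u is Dirichlet: u(0) = u(4) = 0. Let V = H^1_0(0, 4); then v(0) = v(4) = 0, and [u' v]_0^4 = 0.
Weak formulation: find u (satisfying any essential BC) such that ∫_0^4 u'(x) v'(x) dx = ∫_0^4 f v dx for all v ∈ V.
Substituting f(x) = -x^2 + 2*x + 2, the right-hand side is ∫_0^4 (-x^2 + 2*x + 2) v dx.


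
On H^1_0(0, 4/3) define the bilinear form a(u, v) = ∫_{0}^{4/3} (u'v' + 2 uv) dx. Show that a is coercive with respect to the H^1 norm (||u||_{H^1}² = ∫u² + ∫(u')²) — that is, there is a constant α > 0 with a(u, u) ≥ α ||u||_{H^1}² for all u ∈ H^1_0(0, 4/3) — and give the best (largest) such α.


α = 1

Coercivity of a(·,·) on H^1_0(0, 4/3) means a(u, u) ≥ α ||u||_{H^1}² for every u ∈ H^1_0.
The interval has length L = 4/3, and Poincaré/coercivity depend only on L. Here a(u, u) = ∫(u')² + (2)·∫u².
Here c = 2 ≥ 1, so a(u,u) = ∫(u')² + c∫u² ≥ ∫(u')² + ∫u² = ||u||_{H^1}², i.e. α = 1 works. No larger α is possible: a(u,u) ≥ α||u||_{H^1}² means (1−α)∫(u')² ≥ (α−c)∫u², and for the modes u_n = sin(nπ(x−x₀)/L) (x₀ the left endpoint) one has ∫u_n²/∫(u_n')² = (L/(nπ))² → 0, so a(u_n,u_n)/||u_n||_{H^1}² → 1. Hence the optimal constant is α = 1.
Therefore α = 1.


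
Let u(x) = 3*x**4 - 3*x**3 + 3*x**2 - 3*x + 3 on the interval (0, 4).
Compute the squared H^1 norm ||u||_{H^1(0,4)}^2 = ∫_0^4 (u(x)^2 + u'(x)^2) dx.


||u||_{H^1}^2 = 2705512/7

The H^1 norm (squared) on an interval (0, L) is
  ||u||_{H^1}^2 = ∫_0^L u(x)^2 dx + ∫_0^L u'(x)^2 dx.
Compute u'(x) = 12*x**3 - 9*x**2 + 6*x - 3.
Then u(x)^2 = 9*x**8 - 18*x**7 + 27*x**6 - 36*x**5 + 45*x**4 - 36*x**3 + 27*x**2 - 18*x + 9 and u'(x)^2 = 144*x**6 - 216*x**5 + 225*x**4 - 180*x**3 + 90*x**2 - 36*x + 9.
Integrate each monomial from 0 to 4 using ∫_0^4 c·x^n dx = c·4^(n+1)/(n+1):
  ∫_0^4 u(x)^2 dx = ∫_0^4 (9*x^8 - 18*x^7 + 27*x^6 - 36*x^5 + 45*x^4 - 36*x^3 + 27*x^2 - 18*x + 9) dx. Term by term:
    ∫_0^4 9*x^8 dx = 262144;  ∫_0^4 -18*x^7 dx = -147456;  ∫_0^4 27*x^6 dx = 442368/7;
    ∫_0^4 -36*x^5 dx = -24576;  ∫_0^4 45*x^4 dx = 9216;  ∫_0^4 -36*x^3 dx = -2304;
    ∫_0^4 27*x^2 dx = 576;  ∫_0^4 -18*x dx = -144;  ∫_0^4 9 dx = 36.
  Sum: 262144 − 147456 + 442368/7 − 24576 + 9216 − 2304 + 576 − 144 + 36 = 1124812/7.
  ∫_0^4 u'(x)^2 dx = ∫_0^4 (144*x^6 - 216*x^5 + 225*x^4 - 180*x^3 + 90*x^2 - 36*x + 9) dx. Term by term:
    ∫_0^4 144*x^6 dx = 2359296/7;  ∫_0^4 -216*x^5 dx = -147456;  ∫_0^4 225*x^4 dx = 46080;
    ∫_0^4 -180*x^3 dx = -11520;  ∫_0^4 90*x^2 dx = 1920;  ∫_0^4 -36*x dx = -288;
    ∫_0^4 9 dx = 36.
  Sum: 2359296/7 − 147456 + 46080 − 11520 + 1920 − 288 + 36 = 1580700/7.
Adding: ||u||_{H^1}^2 = 1124812/7 + 1580700/7 = 2705512/7.


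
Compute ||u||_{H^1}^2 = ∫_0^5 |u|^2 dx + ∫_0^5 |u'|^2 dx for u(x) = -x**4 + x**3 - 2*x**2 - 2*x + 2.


||u||_{H^1}^2 = 11344415/36

The H^1 norm (squared) on an interval (0, L) is
  ||u||_{H^1}^2 = ∫_0^L u(x)^2 dx + ∫_0^L u'(x)^2 dx.
Compute u'(x) = -4*x**3 + 3*x**2 - 4*x - 2.
Then u(x)^2 = x**8 - 2*x**7 + 5*x**6 - 4*x**4 + 12*x**3 - 4*x**2 - 8*x + 4 and u'(x)^2 = 16*x**6 - 24*x**5 + 41*x**4 - 8*x**3 + 4*x**2 + 16*x + 4.
Integrate each monomial from 0 to 5 using ∫_0^5 c·x^n dx = c·5^(n+1)/(n+1):
  ∫_0^5 u(x)^2 dx = ∫_0^5 (x^8 - 2*x^7 + 5*x^6 - 4*x^4 + 12*x^3 - 4*x^2 - 8*x + 4) dx. Term by term:
    ∫_0^5 x^8 dx = 1953125/9;  ∫_0^5 -2*x^7 dx = -390625/4;  ∫_0^5 5*x^6 dx = 390625/7;
    ∫_0^5 -4*x^4 dx = -2500;  ∫_0^5 12*x^3 dx = 1875;  ∫_0^5 -4*x^2 dx = -500/3;
    ∫_0^5 -8*x dx = -100;  ∫_0^5 4 dx = 20.
  Sum: 1953125/9 − 390625/4 + 390625/7 − 2500 + 1875 − 500/3 − 100 + 20 = 43920965/252.
  ∫_0^5 u'(x)^2 dx = ∫_0^5 (16*x^6 - 24*x^5 + 41*x^4 - 8*x^3 + 4*x^2 + 16*x + 4) dx. Term by term:
    ∫_0^5 16*x^6 dx = 1250000/7;  ∫_0^5 -24*x^5 dx = -62500;  ∫_0^5 41*x^4 dx = 25625;
    ∫_0^5 -8*x^3 dx = -1250;  ∫_0^5 4*x^2 dx = 500/3;  ∫_0^5 16*x dx = 200;
    ∫_0^5 4 dx = 20.
  Sum: 1250000/7 − 62500 + 25625 − 1250 + 500/3 + 200 + 20 = 2957495/21.
Adding: ||u||_{H^1}^2 = 43920965/252 + 2957495/21 = 11344415/36.


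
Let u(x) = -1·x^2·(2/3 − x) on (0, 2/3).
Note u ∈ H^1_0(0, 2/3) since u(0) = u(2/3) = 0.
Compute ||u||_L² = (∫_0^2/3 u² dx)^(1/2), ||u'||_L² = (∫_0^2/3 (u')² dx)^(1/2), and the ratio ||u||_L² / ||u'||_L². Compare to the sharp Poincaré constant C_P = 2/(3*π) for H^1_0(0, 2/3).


||u||_L² / ||u'||_L² = sqrt(14)/21 < C_P = 2/(3*π).

u(x) = -1·x^2·(2/3 − x), so u'(x) = x*(9*x - 4)/3.
u(x) = -1·x^2·(2/3 − x) vanishes at x = 0 and x = 2/3, so u ∈ H^1_0(0, 2/3). Differentiate via the product rule and integrate the resulting polynomials term by term.
  ∫_0^2/3 u² dx = ∫_0^2/3 (x^6 - 4*x^5/3 + 4*x^4/9) dx. Term by term:
    ∫_0^2/3 x^6 dx = 128/15309;  ∫_0^2/3 -4*x^5/3 dx = -128/6561;  ∫_0^2/3 4*x^4/9 dx = 128/10935.
  Sum: 128/15309 − 128/6561 + 128/10935 = 128/229635.
  ∫_0^2/3 (u')² dx = ∫_0^2/3 (9*x^4 - 8*x^3 + 16*x^2/9) dx. Term by term:
    ∫_0^2/3 9*x^4 dx = 32/135;  ∫_0^2/3 -8*x^3 dx = -32/81;  ∫_0^2/3 16*x^2/9 dx = 128/729.
  Sum: 32/135 − 32/81 + 128/729 = 64/3645.
∫_0^2/3 u² dx = 128/229635, so ||u||_L² = 8*sqrt(70)/2835.
∫_0^2/3 (u')² dx = 64/3645, so ||u'||_L² = 8*sqrt(5)/135.
Ratio ||u||_L² / ||u'||_L² = sqrt(14)/21.
Sharp Poincaré constant on H^1_0(0, 2/3) is C_P = L/π = 2/(3*π), achieved by sin(3*π/2·x).
A polynomial bump cannot attain the sharp Poincaré constant (only the first sine eigenfunction does), so the ratio is strictly less than C_P, consistent with ||u||_L² ≤ C_P ||u'||_L².


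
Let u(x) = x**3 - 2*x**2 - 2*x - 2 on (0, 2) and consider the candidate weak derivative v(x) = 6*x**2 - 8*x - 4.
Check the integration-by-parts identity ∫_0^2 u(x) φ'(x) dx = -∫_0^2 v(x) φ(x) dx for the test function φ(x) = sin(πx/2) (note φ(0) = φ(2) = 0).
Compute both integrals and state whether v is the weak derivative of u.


LHS = 96/π^3, RHS = 192/π^3. No, v is not the weak derivative of u.

u(x) = x**3 - 2*x**2 - 2*x - 2, classical derivative u'(x) = 3*x**2 - 4*x - 2.
φ(x) = sin(πx/2), so φ'(x) = π*cos(π*x/2)/2.
Note φ(0) = φ(2) = 0, so the boundary term u·φ vanishes.
LHS = ∫_0^2 u(x) φ'(x) dx = ∫_0^2 (π*x^3*cos(π*x/2)/2 - π*x^2*cos(π*x/2) - π*x*cos(π*x/2) - π*cos(π*x/2)) dx. Term by term:
  ∫_0^2 -π*cos(π*x/2) dx = 0;  ∫_0^2 π*x^3*cos(π*x/2)/2 dx = -24/π + 96/π^3;  ∫_0^2 -π*x*cos(π*x/2) dx = 8/π;
  ∫_0^2 -π*x^2*cos(π*x/2) dx = 16/π.
Sum: 0 + -24/π + 96/π^3 + 8/π + 16/π = 96/π^3.
So LHS = 96/π^3.
∫_0^2 v(x) φ(x) dx = ∫_0^2 (6*x^2*sin(π*x/2) - 8*x*sin(π*x/2) - 4*sin(π*x/2)) dx. Term by term:
  ∫_0^2 -4*sin(π*x/2) dx = -16/π;  ∫_0^2 -8*x*sin(π*x/2) dx = -32/π;  ∫_0^2 6*x^2*sin(π*x/2) dx = -192/π^3 + 48/π.
Sum: -16/π − 32/π + -192/π^3 + 48/π = -192/π^3.
So RHS = -∫_0^2 v(x) φ(x) dx = 192/π^3.
LHS − RHS = -96/π^3 ≠ 0, so the identity fails.
(For a valid weak derivative the identity must hold for EVERY test function, in particular this one. The failure shows v is NOT the weak derivative of u.)
Correct weak derivative would be u'(x) = 3*x**2 - 4*x - 2.


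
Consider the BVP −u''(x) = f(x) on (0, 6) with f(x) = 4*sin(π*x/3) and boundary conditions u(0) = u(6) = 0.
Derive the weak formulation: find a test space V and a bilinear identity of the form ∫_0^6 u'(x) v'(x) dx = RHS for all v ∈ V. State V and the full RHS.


V = H^1_0(0, 6) (so v(0) = v(6) = 0); weak form: ∫_0^6 u'v' dx = ∫_0^6 (4*sin(π*x/3)) v dx for all v ∈ V.

Multiply both sides by a test function v and integrate from 0 to 6:
  ∫_0^6 −u''(x) v(x) dx = ∫_0^6 f(x) v(x) dx.
Integrate the LHS by parts once:
  ∫_0^6 −u'' v dx = −[u'(x) v(x)]_0^6 + ∫_0^6 u'(x) v'(x) dx.
Thus ∫_0^6 u'(x) v'(x) dx = ∫_0^6 f(x) v(x) dx + [u'(x) v(x)]_0^6.
Choose V so that boundary terms are either known or forced to vanish.
u is Dirichlet: u(0) = u(6) = 0. Let V = H^1_0(0, 6); then v(0) = v(6) = 0, and [u' v]_0^6 = 0.
Weak formulation: find u (satisfying any essential BC) such that ∫_0^6 u'(x) v'(x) dx = ∫_0^6 f v dx for all v ∈ V.
Substituting f(x) = 4*sin(π*x/3), the right-hand side is ∫_0^6 (4*sin(π*x/3)) v dx.


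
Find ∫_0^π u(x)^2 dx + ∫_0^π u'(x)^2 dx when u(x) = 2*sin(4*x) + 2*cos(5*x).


||u||_{H^1(0,π)}^2 = -1664/9 + 86*π

u'(x) = -10*sin(5*x) + 8*cos(4*x).
Expand u² and (u')² and integrate term by term on (0, π), using: for integers n ≥ 1, ∫_0^π sin²(nx) dx = ∫_0^π cos²(nx) dx = π/2; for n ≠ n', ∫_0^π sin(nx)sin(n'x) dx = ∫_0^π cos(nx)cos(n'x) dx = 0; and by product-to-sum, ∫_0^π sin(nx)cos(n'x) dx = ½∫_0^π [sin((n+n')x) + sin((n−n')x)] dx, which is 0 when n+n' is even and 2n/(n²−n'²) when n+n' is odd (it need not vanish on (0, π)).
  u² squared terms: (2)²·∫cos(5x)² dx = 4·π/2 = 2*π;  (2)²·∫sin(4x)² dx = 4·π/2 = 2*π.
  u² cross terms: 2·(2)·(2)·∫cos(5x)·sin(4x) dx = 8·(-8/9) = -64/9.
  So ∫_0^π u² dx = 2*π + 2*π − 64/9 = -64/9 + 4*π.
  (u')² squared terms: (-10)²·∫sin(5x)² dx = 100·π/2 = 50*π;  (8)²·∫cos(4x)² dx = 64·π/2 = 32*π.
  (u')² cross terms: 2·(-10)·(8)·∫sin(5x)·cos(4x) dx = -160·(10/9) = -1600/9.
  So ∫_0^π (u')² dx = 50*π + 32*π − 1600/9 = -1600/9 + 82*π.
||u||_{H^1}^2 = (-64/9 + 4*π) + (-1600/9 + 82*π) = -1664/9 + 86*π.


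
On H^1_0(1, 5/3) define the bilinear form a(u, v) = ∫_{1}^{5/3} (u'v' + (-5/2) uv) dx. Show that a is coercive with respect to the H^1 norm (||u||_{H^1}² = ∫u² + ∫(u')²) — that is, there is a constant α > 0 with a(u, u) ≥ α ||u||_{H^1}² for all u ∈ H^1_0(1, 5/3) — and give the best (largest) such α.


α = (-10 + 9*π^2)/(4 + 9*π^2)

Coercivity of a(·,·) on H^1_0(1, 5/3) means a(u, u) ≥ α ||u||_{H^1}² for every u ∈ H^1_0.
The interval has length L = 2/3, and Poincaré/coercivity depend only on L. Here a(u, u) = ∫(u')² + (-5/2)·∫u².
Here c = -5/2 < 0 with |c| < (π/L)² = 9*π^2/4, so coercivity still holds. The condition a(u,u) ≥ α||u||_{H^1}² reads (1−α)∫(u')² ≥ (α−c)∫u². Any admissible α is ≤ 1 (rapidly oscillating u have ∫u²/∫(u')² → 0), and α = 1 would force 0 ≥ (1−c)∫u², impossible since c < 1; so 1−α > 0. By the sharp Poincaré inequality on H^1_0 of an interval of length L, ∫(u')² ≥ (π/L)²∫u² with equality for the first sine mode sin(π(x−x₀)/L) (x₀ the left endpoint), so the inequality holds for all u iff (1−α)(π/L)² ≥ α − c, i.e. α ≤ ((π/L)² + c)/((π/L)² + 1) = (1 + c(L/π)²)/(1 + (L/π)²). (Direct route, valid since c ≤ 0: Poincaré gives c∫u² ≥ c(L/π)²∫(u')², so a(u,u) ≥ (1 + c(L/π)²)∫(u')², while ||u||_{H^1}² ≤ (1 + (L/π)²)∫(u')²; dividing yields the same α.) With (π/L)² = 9*π^2/4 and c = -5/2, the largest admissible constant is α = ((π/L)² + c)/((π/L)² + 1).
Simplifying, α = (-10 + 9*π^2)/(4 + 9*π^2).


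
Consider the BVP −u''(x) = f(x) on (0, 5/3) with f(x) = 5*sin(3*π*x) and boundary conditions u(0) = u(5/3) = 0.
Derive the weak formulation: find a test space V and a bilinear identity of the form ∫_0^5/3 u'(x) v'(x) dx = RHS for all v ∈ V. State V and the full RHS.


V = H^1_0(0, 5/3) (so v(0) = v(5/3) = 0); weak form: ∫_0^5/3 u'v' dx = ∫_0^5/3 (5*sin(3*π*x)) v dx for all v ∈ V.

Multiply both sides by a test function v and integrate from 0 to 5/3:
  ∫_0^5/3 −u''(x) v(x) dx = ∫_0^5/3 f(x) v(x) dx.
Integrate the LHS by parts once:
  ∫_0^5/3 −u'' v dx = −[u'(x) v(x)]_0^5/3 + ∫_0^5/3 u'(x) v'(x) dx.
Thus ∫_0^5/3 u'(x) v'(x) dx = ∫_0^5/3 f(x) v(x) dx + [u'(x) v(x)]_0^5/3.
Choose V so that boundary terms are either known or forced to vanish.
u is Dirichlet: u(0) = u(5/3) = 0. Let V = H^1_0(0, 5/3); then v(0) = v(5/3) = 0, and [u' v]_0^5/3 = 0.
Weak formulation: find u (satisfying any essential BC) such that ∫_0^5/3 u'(x) v'(x) dx = ∫_0^5/3 f v dx for all v ∈ V.
Substituting f(x) = 5*sin(3*π*x), the right-hand side is ∫_0^5/3 (5*sin(3*π*x)) v dx.


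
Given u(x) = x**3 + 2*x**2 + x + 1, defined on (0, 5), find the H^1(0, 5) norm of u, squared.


||u||_{H^1}^2 = 1549795/42

The H^1 norm (squared) on an interval (0, L) is
  ||u||_{H^1}^2 = ∫_0^L u(x)^2 dx + ∫_0^L u'(x)^2 dx.
Compute u'(x) = 3*x**2 + 4*x + 1.
Then u(x)^2 = x**6 + 4*x**5 + 6*x**4 + 6*x**3 + 5*x**2 + 2*x + 1 and u'(x)^2 = 9*x**4 + 24*x**3 + 22*x**2 + 8*x + 1.
Integrate each monomial from 0 to 5 using ∫_0^5 c·x^n dx = c·5^(n+1)/(n+1):
  ∫_0^5 u(x)^2 dx = ∫_0^5 (x^6 + 4*x^5 + 6*x^4 + 6*x^3 + 5*x^2 + 2*x + 1) dx. Term by term:
    ∫_0^5 x^6 dx = 78125/7;  ∫_0^5 4*x^5 dx = 31250/3;  ∫_0^5 6*x^4 dx = 3750;
    ∫_0^5 6*x^3 dx = 1875/2;  ∫_0^5 5*x^2 dx = 625/3;  ∫_0^5 2*x dx = 25;
    ∫_0^5 1 dx = 5.
  Sum: 78125/7 + 31250/3 + 3750 + 1875/2 + 625/3 + 25 + 5 = 371045/14.
  ∫_0^5 u'(x)^2 dx = ∫_0^5 (9*x^4 + 24*x^3 + 22*x^2 + 8*x + 1) dx. Term by term:
    ∫_0^5 9*x^4 dx = 5625;  ∫_0^5 24*x^3 dx = 3750;  ∫_0^5 22*x^2 dx = 2750/3;
    ∫_0^5 8*x dx = 100;  ∫_0^5 1 dx = 5.
  Sum: 5625 + 3750 + 2750/3 + 100 + 5 = 31190/3.
Adding: ||u||_{H^1}^2 = 371045/14 + 31190/3 = 1549795/42.


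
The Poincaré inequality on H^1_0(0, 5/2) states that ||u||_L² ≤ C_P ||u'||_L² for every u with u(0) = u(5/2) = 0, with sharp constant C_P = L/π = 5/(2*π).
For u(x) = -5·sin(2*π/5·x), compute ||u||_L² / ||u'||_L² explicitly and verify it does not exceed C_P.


||u||_L² / ||u'||_L² = 5/(2*π) = C_P.

u(x) = -5·sin(2*π/5·x), so u'(x) = -2*π*cos(2*π*x/5).
Writing u(x) = A·sin(kπx/L) with A = -5 and k = 1, use ∫_0^L sin²(kπx/L) dx = L/2 and ∫_0^L cos²(kπx/L) dx = L/2.
u² = 25·sin²(2*π/5·x) and (u')² = 4*π^2·cos²(2*π/5·x), and each of sin², cos² integrates to L/2 = 5/4 over (0, 5/2).
∫_0^5/2 u² dx = 125/4, so ||u||_L² = 5*sqrt(5)/2.
∫_0^5/2 (u')² dx = 5*π^2, so ||u'||_L² = sqrt(5)*π.
Ratio ||u||_L² / ||u'||_L² = 5/(2*π).
Sharp Poincaré constant on H^1_0(0, 5/2) is C_P = L/π = 5/(2*π), achieved by sin(2*π/5·x).
This is the k = 1 eigenfunction (up to amplitude), so the ratio equals the sharp Poincaré constant exactly.


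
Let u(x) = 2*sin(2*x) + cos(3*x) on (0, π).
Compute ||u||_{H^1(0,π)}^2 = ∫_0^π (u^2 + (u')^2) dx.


||u||_{H^1(0,π)}^2 = -32 + 15*π

u'(x) = -3*sin(3*x) + 4*cos(2*x).
Expand u² and (u')² and integrate term by term on (0, π), using: for integers n ≥ 1, ∫_0^π sin²(nx) dx = ∫_0^π cos²(nx) dx = π/2; for n ≠ n', ∫_0^π sin(nx)sin(n'x) dx = ∫_0^π cos(nx)cos(n'x) dx = 0; and by product-to-sum, ∫_0^π sin(nx)cos(n'x) dx = ½∫_0^π [sin((n+n')x) + sin((n−n')x)] dx, which is 0 when n+n' is even and 2n/(n²−n'²) when n+n' is odd (it need not vanish on (0, π)).
  u² squared terms: (2)²·∫sin(2x)² dx = 4·π/2 = 2*π;  (1)²·∫cos(3x)² dx = 1·π/2 = π/2.
  u² cross terms: 2·(2)·(1)·∫sin(2x)·cos(3x) dx = 4·(-4/5) = -16/5.
  So ∫_0^π u² dx = 2*π + π/2 − 16/5 = -16/5 + 5*π/2.
  (u')² squared terms: (-3)²·∫sin(3x)² dx = 9·π/2 = 9*π/2;  (4)²·∫cos(2x)² dx = 16·π/2 = 8*π.
  (u')² cross terms: 2·(-3)·(4)·∫sin(3x)·cos(2x) dx = -24·(6/5) = -144/5.
  So ∫_0^π (u')² dx = 9*π/2 + 8*π − 144/5 = -144/5 + 25*π/2.
||u||_{H^1}^2 = (-16/5 + 5*π/2) + (-144/5 + 25*π/2) = -32 + 15*π.


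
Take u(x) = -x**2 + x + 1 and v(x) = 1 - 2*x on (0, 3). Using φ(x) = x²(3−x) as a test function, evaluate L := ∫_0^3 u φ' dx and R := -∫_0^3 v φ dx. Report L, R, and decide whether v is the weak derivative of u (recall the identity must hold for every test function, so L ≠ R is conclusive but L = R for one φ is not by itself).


LHS = 351/20, RHS = 351/20. Yes, v = u' weakly.

u(x) = -x**2 + x + 1, classical derivative u'(x) = 1 - 2*x.
φ(x) = x²(3−x), so φ'(x) = 3*x*(2 - x).
Note φ(0) = φ(3) = 0, so the boundary term u·φ vanishes.
LHS = ∫_0^3 u(x) φ'(x) dx = ∫_0^3 (3*x^4 - 9*x^3 + 3*x^2 + 6*x) dx. Term by term:
  ∫_0^3 3*x^4 dx = 729/5;  ∫_0^3 -9*x^3 dx = -729/4;  ∫_0^3 3*x^2 dx = 27;
  ∫_0^3 6*x dx = 27.
Sum: 729/5 − 729/4 + 27 + 27 = 351/20.
So LHS = 351/20.
∫_0^3 v(x) φ(x) dx = ∫_0^3 (2*x^4 - 7*x^3 + 3*x^2) dx. Term by term:
  ∫_0^3 2*x^4 dx = 486/5;  ∫_0^3 -7*x^3 dx = -567/4;  ∫_0^3 3*x^2 dx = 27.
Sum: 486/5 − 567/4 + 27 = -351/20.
So RHS = -∫_0^3 v(x) φ(x) dx = 351/20.
LHS = RHS, so the identity holds for this test φ.
Moreover u is smooth here and v(x) = u'(x) = 1 - 2*x pointwise, so the identity holds for every test function. Hence v is the weak derivative of u.


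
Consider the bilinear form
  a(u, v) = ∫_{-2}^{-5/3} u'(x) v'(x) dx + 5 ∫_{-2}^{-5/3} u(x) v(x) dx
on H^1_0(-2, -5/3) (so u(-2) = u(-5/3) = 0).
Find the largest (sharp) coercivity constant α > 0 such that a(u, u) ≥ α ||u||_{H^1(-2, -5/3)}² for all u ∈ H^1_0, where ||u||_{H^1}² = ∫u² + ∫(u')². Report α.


α = 1

Coercivity of a(·,·) on H^1_0(-2, -5/3) means a(u, u) ≥ α ||u||_{H^1}² for every u ∈ H^1_0.
The interval has length L = 1/3, and Poincaré/coercivity depend only on L. Here a(u, u) = ∫(u')² + (5)·∫u².
Here c = 5 ≥ 1, so a(u,u) = ∫(u')² + c∫u² ≥ ∫(u')² + ∫u² = ||u||_{H^1}², i.e. α = 1 works. No larger α is possible: a(u,u) ≥ α||u||_{H^1}² means (1−α)∫(u')² ≥ (α−c)∫u², and for the modes u_n = sin(nπ(x−x₀)/L) (x₀ the left endpoint) one has ∫u_n²/∫(u_n')² = (L/(nπ))² → 0, so a(u_n,u_n)/||u_n||_{H^1}² → 1. Hence the optimal constant is α = 1.
Therefore α = 1.


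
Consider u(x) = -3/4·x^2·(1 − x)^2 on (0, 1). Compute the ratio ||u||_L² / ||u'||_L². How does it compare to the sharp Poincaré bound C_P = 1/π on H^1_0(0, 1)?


||u||_L² / ||u'||_L² = sqrt(3)/6 < C_P = 1/π.

u(x) = -3/4·x^2·(1 − x)^2, so u'(x) = 3*x*(x*(1 - x) - (x - 1)^2)/2.
u(x) = -3/4·x^2·(1 − x)^2 vanishes at x = 0 and x = 1, so u ∈ H^1_0(0, 1). Differentiate via the product rule and integrate the resulting polynomials term by term.
  ∫_0^1 u² dx = ∫_0^1 (9*x^8/16 - 9*x^7/4 + 27*x^6/8 - 9*x^5/4 + 9*x^4/16) dx. Term by term:
    ∫_0^1 9*x^8/16 dx = 1/16;  ∫_0^1 -9*x^7/4 dx = -9/32;  ∫_0^1 27*x^6/8 dx = 27/56;
    ∫_0^1 -9*x^5/4 dx = -3/8;  ∫_0^1 9*x^4/16 dx = 9/80.
  Sum: 1/16 − 9/32 + 27/56 − 3/8 + 9/80 = 1/1120.
  ∫_0^1 (u')² dx = ∫_0^1 (9*x^6 - 27*x^5 + 117*x^4/4 - 27*x^3/2 + 9*x^2/4) dx. Term by term:
    ∫_0^1 9*x^6 dx = 9/7;  ∫_0^1 -27*x^5 dx = -9/2;  ∫_0^1 117*x^4/4 dx = 117/20;
    ∫_0^1 -27*x^3/2 dx = -27/8;  ∫_0^1 9*x^2/4 dx = 3/4.
  Sum: 9/7 − 9/2 + 117/20 − 27/8 + 3/4 = 3/280.
∫_0^1 u² dx = 1/1120, so ||u||_L² = sqrt(70)/280.
∫_0^1 (u')² dx = 3/280, so ||u'||_L² = sqrt(210)/140.
Ratio ||u||_L² / ||u'||_L² = sqrt(3)/6.
Sharp Poincaré constant on H^1_0(0, 1) is C_P = L/π = 1/π, achieved by sin(π·x).
A polynomial bump cannot attain the sharp Poincaré constant (only the first sine eigenfunction does), so the ratio is strictly less than C_P, consistent with ||u||_L² ≤ C_P ||u'||_L².


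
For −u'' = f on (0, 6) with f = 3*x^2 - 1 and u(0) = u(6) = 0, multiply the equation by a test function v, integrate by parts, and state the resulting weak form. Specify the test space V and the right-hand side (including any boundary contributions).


V = H^1_0(0, 6) (so v(0) = v(6) = 0); weak form: ∫_0^6 u'v' dx = ∫_0^6 (3*x^2 - 1) v dx for all v ∈ V.

Multiply both sides by a test function v and integrate from 0 to 6:
  ∫_0^6 −u''(x) v(x) dx = ∫_0^6 f(x) v(x) dx.
Integrate the LHS by parts once:
  ∫_0^6 −u'' v dx = −[u'(x) v(x)]_0^6 + ∫_0^6 u'(x) v'(x) dx.
Thus ∫_0^6 u'(x) v'(x) dx = ∫_0^6 f(x) v(x) dx + [u'(x) v(x)]_0^6.
Choose V so that boundary terms are either known or forced to vanish.
u is Dirichlet: u(0) = u(6) = 0. Let V = H^1_0(0, 6); then v(0) = v(6) = 0, and [u' v]_0^6 = 0.
Weak formulation: find u (satisfying any essential BC) such that ∫_0^6 u'(x) v'(x) dx = ∫_0^6 f v dx for all v ∈ V.
Substituting f(x) = 3*x^2 - 1, the right-hand side is ∫_0^6 (3*x^2 - 1) v dx.


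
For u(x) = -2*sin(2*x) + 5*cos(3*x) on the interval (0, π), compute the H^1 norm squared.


||u||_{H^1(0,π)}^2 = 160 + 135*π

u'(x) = -15*sin(3*x) - 4*cos(2*x).
Expand u² and (u')² and integrate term by term on (0, π), using: for integers n ≥ 1, ∫_0^π sin²(nx) dx = ∫_0^π cos²(nx) dx = π/2; for n ≠ n', ∫_0^π sin(nx)sin(n'x) dx = ∫_0^π cos(nx)cos(n'x) dx = 0; and by product-to-sum, ∫_0^π sin(nx)cos(n'x) dx = ½∫_0^π [sin((n+n')x) + sin((n−n')x)] dx, which is 0 when n+n' is even and 2n/(n²−n'²) when n+n' is odd (it need not vanish on (0, π)).
  u² squared terms: (-2)²·∫sin(2x)² dx = 4·π/2 = 2*π;  (5)²·∫cos(3x)² dx = 25·π/2 = 25*π/2.
  u² cross terms: 2·(-2)·(5)·∫sin(2x)·cos(3x) dx = -20·(-4/5) = 16.
  So ∫_0^π u² dx = 2*π + 25*π/2 + 16 = 16 + 29*π/2.
  (u')² squared terms: (-15)²·∫sin(3x)² dx = 225·π/2 = 225*π/2;  (-4)²·∫cos(2x)² dx = 16·π/2 = 8*π.
  (u')² cross terms: 2·(-15)·(-4)·∫sin(3x)·cos(2x) dx = 120·(6/5) = 144.
  So ∫_0^π (u')² dx = 225*π/2 + 8*π + 144 = 144 + 241*π/2.
||u||_{H^1}^2 = (16 + 29*π/2) + (144 + 241*π/2) = 160 + 135*π.


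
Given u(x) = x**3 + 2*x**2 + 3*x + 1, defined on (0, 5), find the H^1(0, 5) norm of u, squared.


||u||_{H^1}^2 = 584825/14

The H^1 norm (squared) on an interval (0, L) is
  ||u||_{H^1}^2 = ∫_0^L u(x)^2 dx + ∫_0^L u'(x)^2 dx.
Compute u'(x) = 3*x**2 + 4*x + 3.
Then u(x)^2 = x**6 + 4*x**5 + 10*x**4 + 14*x**3 + 13*x**2 + 6*x + 1 and u'(x)^2 = 9*x**4 + 24*x**3 + 34*x**2 + 24*x + 9.
Integrate each monomial from 0 to 5 using ∫_0^5 c·x^n dx = c·5^(n+1)/(n+1):
  ∫_0^5 u(x)^2 dx = ∫_0^5 (x^6 + 4*x^5 + 10*x^4 + 14*x^3 + 13*x^2 + 6*x + 1) dx. Term by term:
    ∫_0^5 x^6 dx = 78125/7;  ∫_0^5 4*x^5 dx = 31250/3;  ∫_0^5 10*x^4 dx = 6250;
    ∫_0^5 14*x^3 dx = 4375/2;  ∫_0^5 13*x^2 dx = 1625/3;  ∫_0^5 6*x dx = 75;
    ∫_0^5 1 dx = 5.
  Sum: 78125/7 + 31250/3 + 6250 + 4375/2 + 1625/3 + 75 + 5 = 1286735/42.
  ∫_0^5 u'(x)^2 dx = ∫_0^5 (9*x^4 + 24*x^3 + 34*x^2 + 24*x + 9) dx. Term by term:
    ∫_0^5 9*x^4 dx = 5625;  ∫_0^5 24*x^3 dx = 3750;  ∫_0^5 34*x^2 dx = 4250/3;
    ∫_0^5 24*x dx = 300;  ∫_0^5 9 dx = 45.
  Sum: 5625 + 3750 + 4250/3 + 300 + 45 = 33410/3.
Adding: ||u||_{H^1}^2 = 1286735/42 + 33410/3 = 584825/14.


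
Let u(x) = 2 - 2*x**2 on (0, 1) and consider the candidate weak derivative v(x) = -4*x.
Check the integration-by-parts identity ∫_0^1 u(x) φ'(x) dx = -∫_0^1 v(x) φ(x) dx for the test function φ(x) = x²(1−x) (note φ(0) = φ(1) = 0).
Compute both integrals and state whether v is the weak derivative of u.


LHS = 1/5, RHS = 1/5. Yes, v = u' weakly.

u(x) = 2 - 2*x**2, classical derivative u'(x) = -4*x.
φ(x) = x²(1−x), so φ'(x) = x*(2 - 3*x).
Note φ(0) = φ(1) = 0, so the boundary term u·φ vanishes.
LHS = ∫_0^1 u(x) φ'(x) dx = ∫_0^1 (6*x^4 - 4*x^3 - 6*x^2 + 4*x) dx. Term by term:
  ∫_0^1 6*x^4 dx = 6/5;  ∫_0^1 -4*x^3 dx = -1;  ∫_0^1 -6*x^2 dx = -2;
  ∫_0^1 4*x dx = 2.
Sum: 6/5 − 1 − 2 + 2 = 1/5.
So LHS = 1/5.
∫_0^1 v(x) φ(x) dx = ∫_0^1 (4*x^4 - 4*x^3) dx. Term by term:
  ∫_0^1 4*x^4 dx = 4/5;  ∫_0^1 -4*x^3 dx = -1.
Sum: 4/5 − 1 = -1/5.
So RHS = -∫_0^1 v(x) φ(x) dx = 1/5.
LHS = RHS, so the identity holds for this test φ.
Moreover u is smooth here and v(x) = u'(x) = -4*x pointwise, so the identity holds for every test function. Hence v is the weak derivative of u.


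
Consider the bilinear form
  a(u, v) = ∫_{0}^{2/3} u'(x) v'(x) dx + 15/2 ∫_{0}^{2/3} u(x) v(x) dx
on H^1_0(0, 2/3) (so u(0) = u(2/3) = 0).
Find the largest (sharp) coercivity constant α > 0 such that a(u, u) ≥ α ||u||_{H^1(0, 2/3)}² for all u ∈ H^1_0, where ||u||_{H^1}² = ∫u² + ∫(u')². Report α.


α = 1

Coercivity of a(·,·) on H^1_0(0, 2/3) means a(u, u) ≥ α ||u||_{H^1}² for every u ∈ H^1_0.
The interval has length L = 2/3, and Poincaré/coercivity depend only on L. Here a(u, u) = ∫(u')² + (15/2)·∫u².
Here c = 15/2 ≥ 1, so a(u,u) = ∫(u')² + c∫u² ≥ ∫(u')² + ∫u² = ||u||_{H^1}², i.e. α = 1 works. No larger α is possible: a(u,u) ≥ α||u||_{H^1}² means (1−α)∫(u')² ≥ (α−c)∫u², and for the modes u_n = sin(nπ(x−x₀)/L) (x₀ the left endpoint) one has ∫u_n²/∫(u_n')² = (L/(nπ))² → 0, so a(u_n,u_n)/||u_n||_{H^1}² → 1. Hence the optimal constant is α = 1.
Therefore α = 1.


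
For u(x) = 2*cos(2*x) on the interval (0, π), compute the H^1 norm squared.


||u||_{H^1(0,π)}^2 = 10*π

u'(x) = -4*sin(2*x).
Expand u² and (u')² and integrate term by term on (0, π), using: for integers n ≥ 1, ∫_0^π sin²(nx) dx = ∫_0^π cos²(nx) dx = π/2; for n ≠ n', ∫_0^π sin(nx)sin(n'x) dx = ∫_0^π cos(nx)cos(n'x) dx = 0; and by product-to-sum, ∫_0^π sin(nx)cos(n'x) dx = ½∫_0^π [sin((n+n')x) + sin((n−n')x)] dx, which is 0 when n+n' is even and 2n/(n²−n'²) when n+n' is odd (it need not vanish on (0, π)).
  u² squared terms: (2)²·∫cos(2x)² dx = 4·π/2 = 2*π.
  So ∫_0^π u² dx = 2*π.
  (u')² squared terms: (-4)²·∫sin(2x)² dx = 16·π/2 = 8*π.
  So ∫_0^π (u')² dx = 8*π.
||u||_{H^1}^2 = (2*π) + (8*π) = 10*π.


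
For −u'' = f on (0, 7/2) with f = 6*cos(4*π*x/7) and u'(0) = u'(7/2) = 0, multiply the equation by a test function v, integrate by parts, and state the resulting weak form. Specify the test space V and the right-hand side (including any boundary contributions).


V = H^1(0, 7/2) (no boundary constraint on v; u is determined up to an additive constant); weak form: ∫_0^7/2 u'v' dx = ∫_0^7/2 (6*cos(4*π*x/7)) v dx for all v ∈ V.

Multiply both sides by a test function v and integrate from 0 to 7/2:
  ∫_0^7/2 −u''(x) v(x) dx = ∫_0^7/2 f(x) v(x) dx.
Integrate the LHS by parts once:
  ∫_0^7/2 −u'' v dx = −[u'(x) v(x)]_0^7/2 + ∫_0^7/2 u'(x) v'(x) dx.
Thus ∫_0^7/2 u'(x) v'(x) dx = ∫_0^7/2 f(x) v(x) dx + [u'(x) v(x)]_0^7/2.
Choose V so that boundary terms are either known or forced to vanish.
u has homogeneous Neumann: u'(0) = u'(7/2) = 0. So [u' v]_0^7/2 = 0·v(7/2) − 0·v(0) = 0 for any v; take V = H^1(0, 7/2).
Weak formulation: find u (satisfying any essential BC) such that ∫_0^7/2 u'(x) v'(x) dx = ∫_0^7/2 f v dx for all v ∈ V (homogeneous Neumann, so boundary terms vanish).
Substituting f(x) = 6*cos(4*π*x/7), the right-hand side is ∫_0^7/2 (6*cos(4*π*x/7)) v dx.
Compatibility check (pure Neumann): taking v ≡ 1 ∈ V gives 0 = ∫_0^7/2 f dx + (0) − (0), i.e. ∫_0^7/2 f dx must equal u'(0) − u'(7/2) = 0. Indeed ∫_0^7/2 (6*cos(4*π*x/7)) dx = 0, so the data are compatible. The solution is then unique only up to an additive constant (fix it e.g. by requiring ∫_0^7/2 u dx = 0).


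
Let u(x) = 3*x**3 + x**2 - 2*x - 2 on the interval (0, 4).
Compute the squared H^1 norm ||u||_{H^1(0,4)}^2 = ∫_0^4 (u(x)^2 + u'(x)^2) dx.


||u||_{H^1}^2 = 842656/21

The H^1 norm (squared) on an interval (0, L) is
  ||u||_{H^1}^2 = ∫_0^L u(x)^2 dx + ∫_0^L u'(x)^2 dx.
Compute u'(x) = 9*x**2 + 2*x - 2.
Then u(x)^2 = 9*x**6 + 6*x**5 - 11*x**4 - 16*x**3 + 8*x + 4 and u'(x)^2 = 81*x**4 + 36*x**3 - 32*x**2 - 8*x + 4.
Integrate each monomial from 0 to 4 using ∫_0^4 c·x^n dx = c·4^(n+1)/(n+1):
  ∫_0^4 u(x)^2 dx = ∫_0^4 (9*x^6 + 6*x^5 - 11*x^4 - 16*x^3 + 8*x + 4) dx. Term by term:
    ∫_0^4 9*x^6 dx = 147456/7;  ∫_0^4 6*x^5 dx = 4096;  ∫_0^4 -11*x^4 dx = -11264/5;
    ∫_0^4 -16*x^3 dx = -1024;  ∫_0^4 8*x dx = 64;  ∫_0^4 4 dx = 16.
  Sum: 147456/7 + 4096 − 11264/5 − 1024 + 64 + 16 = 768752/35.
  ∫_0^4 u'(x)^2 dx = ∫_0^4 (81*x^4 + 36*x^3 - 32*x^2 - 8*x + 4) dx. Term by term:
    ∫_0^4 81*x^4 dx = 82944/5;  ∫_0^4 36*x^3 dx = 2304;  ∫_0^4 -32*x^2 dx = -2048/3;
    ∫_0^4 -8*x dx = -64;  ∫_0^4 4 dx = 16.
  Sum: 82944/5 + 2304 − 2048/3 − 64 + 16 = 272432/15.
Adding: ||u||_{H^1}^2 = 768752/35 + 272432/15 = 842656/21.


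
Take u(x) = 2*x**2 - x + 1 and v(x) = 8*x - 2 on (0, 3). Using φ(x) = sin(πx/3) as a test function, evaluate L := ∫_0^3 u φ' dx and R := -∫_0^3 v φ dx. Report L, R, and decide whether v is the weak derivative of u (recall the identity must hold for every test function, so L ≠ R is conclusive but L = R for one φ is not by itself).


LHS = -30/π, RHS = -60/π. No, v is not the weak derivative of u.

u(x) = 2*x**2 - x + 1, classical derivative u'(x) = 4*x - 1.
φ(x) = sin(πx/3), so φ'(x) = π*cos(π*x/3)/3.
Note φ(0) = φ(3) = 0, so the boundary term u·φ vanishes.
LHS = ∫_0^3 u(x) φ'(x) dx = ∫_0^3 (2*π*x^2*cos(π*x/3)/3 - π*x*cos(π*x/3)/3 + π*cos(π*x/3)/3) dx. Term by term:
  ∫_0^3 π*cos(π*x/3)/3 dx = 0;  ∫_0^3 -π*x*cos(π*x/3)/3 dx = 6/π;  ∫_0^3 2*π*x^2*cos(π*x/3)/3 dx = -36/π.
Sum: 0 + 6/π − 36/π = -30/π.
So LHS = -30/π.
∫_0^3 v(x) φ(x) dx = ∫_0^3 (8*x*sin(π*x/3) - 2*sin(π*x/3)) dx. Term by term:
  ∫_0^3 -2*sin(π*x/3) dx = -12/π;  ∫_0^3 8*x*sin(π*x/3) dx = 72/π.
Sum: -12/π + 72/π = 60/π.
So RHS = -∫_0^3 v(x) φ(x) dx = -60/π.
LHS − RHS = 30/π ≠ 0, so the identity fails.
(For a valid weak derivative the identity must hold for EVERY test function, in particular this one. The failure shows v is NOT the weak derivative of u.)
Correct weak derivative would be u'(x) = 4*x - 1.


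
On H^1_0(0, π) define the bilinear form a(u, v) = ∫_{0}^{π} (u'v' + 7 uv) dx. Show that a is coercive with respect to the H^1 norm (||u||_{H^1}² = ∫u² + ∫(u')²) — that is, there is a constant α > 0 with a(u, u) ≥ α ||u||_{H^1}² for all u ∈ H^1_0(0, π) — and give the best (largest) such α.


α = 1

Coercivity of a(·,·) on H^1_0(0, π) means a(u, u) ≥ α ||u||_{H^1}² for every u ∈ H^1_0.
The interval has length L = π, and Poincaré/coercivity depend only on L. Here a(u, u) = ∫(u')² + (7)·∫u².
Here c = 7 ≥ 1, so a(u,u) = ∫(u')² + c∫u² ≥ ∫(u')² + ∫u² = ||u||_{H^1}², i.e. α = 1 works. No larger α is possible: a(u,u) ≥ α||u||_{H^1}² means (1−α)∫(u')² ≥ (α−c)∫u², and for the modes u_n = sin(nπ(x−x₀)/L) (x₀ the left endpoint) one has ∫u_n²/∫(u_n')² = (L/(nπ))² → 0, so a(u_n,u_n)/||u_n||_{H^1}² → 1. Hence the optimal constant is α = 1.
Therefore α = 1.


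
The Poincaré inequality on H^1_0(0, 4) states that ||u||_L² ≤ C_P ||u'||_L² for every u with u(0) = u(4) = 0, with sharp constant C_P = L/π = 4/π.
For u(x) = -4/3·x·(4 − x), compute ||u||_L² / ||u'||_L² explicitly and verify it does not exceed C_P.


||u||_L² / ||u'||_L² = 2*sqrt(10)/5 < C_P = 4/π.

u(x) = -4/3·x·(4 − x), so u'(x) = 8*x/3 - 16/3.
u(x) = -4/3·x·(4 − x) vanishes at x = 0 and x = 4, so u ∈ H^1_0(0, 4). Differentiate via the product rule and integrate the resulting polynomials term by term.
  ∫_0^4 u² dx = ∫_0^4 (16*x^4/9 - 128*x^3/9 + 256*x^2/9) dx. Term by term:
    ∫_0^4 16*x^4/9 dx = 16384/45;  ∫_0^4 -128*x^3/9 dx = -8192/9;  ∫_0^4 256*x^2/9 dx = 16384/27.
  Sum: 16384/45 − 8192/9 + 16384/27 = 8192/135.
  ∫_0^4 (u')² dx = ∫_0^4 (64*x^2/9 - 256*x/9 + 256/9) dx. Term by term:
    ∫_0^4 64*x^2/9 dx = 4096/27;  ∫_0^4 -256*x/9 dx = -2048/9;  ∫_0^4 256/9 dx = 1024/9.
  Sum: 4096/27 − 2048/9 + 1024/9 = 1024/27.
∫_0^4 u² dx = 8192/135, so ||u||_L² = 64*sqrt(30)/45.
∫_0^4 (u')² dx = 1024/27, so ||u'||_L² = 32*sqrt(3)/9.
Ratio ||u||_L² / ||u'||_L² = 2*sqrt(10)/5.
Sharp Poincaré constant on H^1_0(0, 4) is C_P = L/π = 4/π, achieved by sin(π/4·x).
A polynomial bump cannot attain the sharp Poincaré constant (only the first sine eigenfunction does), so the ratio is strictly less than C_P, consistent with ||u||_L² ≤ C_P ||u'||_L².


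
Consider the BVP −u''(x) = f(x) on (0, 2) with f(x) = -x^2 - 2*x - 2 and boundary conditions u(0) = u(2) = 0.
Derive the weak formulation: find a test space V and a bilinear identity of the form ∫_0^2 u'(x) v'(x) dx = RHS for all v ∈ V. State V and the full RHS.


V = H^1_0(0, 2) (so v(0) = v(2) = 0); weak form: ∫_0^2 u'v' dx = ∫_0^2 (-x^2 - 2*x - 2) v dx for all v ∈ V.

Multiply both sides by a test function v and integrate from 0 to 2:
  ∫_0^2 −u''(x) v(x) dx = ∫_0^2 f(x) v(x) dx.
Integrate the LHS by parts once:
  ∫_0^2 −u'' v dx = −[u'(x) v(x)]_0^2 + ∫_0^2 u'(x) v'(x) dx.
Thus ∫_0^2 u'(x) v'(x) dx = ∫_0^2 f(x) v(x) dx + [u'(x) v(x)]_0^2.
Choose V so that boundary terms are either known or forced to vanish.
u is Dirichlet: u(0) = u(2) = 0. Let V = H^1_0(0, 2); then v(0) = v(2) = 0, and [u' v]_0^2 = 0.
Weak formulation: find u (satisfying any essential BC) such that ∫_0^2 u'(x) v'(x) dx = ∫_0^2 f v dx for all v ∈ V.
Substituting f(x) = -x^2 - 2*x - 2, the right-hand side is ∫_0^2 (-x^2 - 2*x - 2) v dx.


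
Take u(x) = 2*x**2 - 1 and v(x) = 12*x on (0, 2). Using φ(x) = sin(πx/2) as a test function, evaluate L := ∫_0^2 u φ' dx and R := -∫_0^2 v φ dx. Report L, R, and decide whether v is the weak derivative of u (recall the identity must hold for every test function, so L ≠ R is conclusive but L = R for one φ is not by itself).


LHS = -16/π, RHS = -48/π. No, v is not the weak derivative of u.

u(x) = 2*x**2 - 1, classical derivative u'(x) = 4*x.
φ(x) = sin(πx/2), so φ'(x) = π*cos(π*x/2)/2.
Note φ(0) = φ(2) = 0, so the boundary term u·φ vanishes.
LHS = ∫_0^2 u(x) φ'(x) dx = ∫_0^2 (π*x^2*cos(π*x/2) - π*cos(π*x/2)/2) dx. Term by term:
  ∫_0^2 -π*cos(π*x/2)/2 dx = 0;  ∫_0^2 π*x^2*cos(π*x/2) dx = -16/π.
Sum: 0 − 16/π = -16/π.
So LHS = -16/π.
∫_0^2 v(x) φ(x) dx = ∫_0^2 (12*x*sin(π*x/2)) dx. Term by term:
  ∫_0^2 12*x*sin(π*x/2) dx = 48/π.
So RHS = -∫_0^2 v(x) φ(x) dx = -48/π.
LHS − RHS = 32/π ≠ 0, so the identity fails.
(For a valid weak derivative the identity must hold for EVERY test function, in particular this one. The failure shows v is NOT the weak derivative of u.)
Correct weak derivative would be u'(x) = 4*x.


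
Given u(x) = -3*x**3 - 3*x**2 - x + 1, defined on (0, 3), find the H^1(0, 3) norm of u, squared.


||u||_{H^1}^2 = 432021/35

The H^1 norm (squared) on an interval (0, L) is
  ||u||_{H^1}^2 = ∫_0^L u(x)^2 dx + ∫_0^L u'(x)^2 dx.
Compute u'(x) = -9*x**2 - 6*x - 1.
Then u(x)^2 = 9*x**6 + 18*x**5 + 15*x**4 - 5*x**2 - 2*x + 1 and u'(x)^2 = 81*x**4 + 108*x**3 + 54*x**2 + 12*x + 1.
Integrate each monomial from 0 to 3 using ∫_0^3 c·x^n dx = c·3^(n+1)/(n+1):
  ∫_0^3 u(x)^2 dx = ∫_0^3 (9*x^6 + 18*x^5 + 15*x^4 - 5*x^2 - 2*x + 1) dx. Term by term:
    ∫_0^3 9*x^6 dx = 19683/7;  ∫_0^3 18*x^5 dx = 2187;  ∫_0^3 15*x^4 dx = 729;
    ∫_0^3 -5*x^2 dx = -45;  ∫_0^3 -2*x dx = -9;  ∫_0^3 1 dx = 3.
  Sum: 19683/7 + 2187 + 729 − 45 − 9 + 3 = 39738/7.
  ∫_0^3 u'(x)^2 dx = ∫_0^3 (81*x^4 + 108*x^3 + 54*x^2 + 12*x + 1) dx. Term by term:
    ∫_0^3 81*x^4 dx = 19683/5;  ∫_0^3 108*x^3 dx = 2187;  ∫_0^3 54*x^2 dx = 486;
    ∫_0^3 12*x dx = 54;  ∫_0^3 1 dx = 3.
  Sum: 19683/5 + 2187 + 486 + 54 + 3 = 33333/5.
Adding: ||u||_{H^1}^2 = 39738/7 + 33333/5 = 432021/35.


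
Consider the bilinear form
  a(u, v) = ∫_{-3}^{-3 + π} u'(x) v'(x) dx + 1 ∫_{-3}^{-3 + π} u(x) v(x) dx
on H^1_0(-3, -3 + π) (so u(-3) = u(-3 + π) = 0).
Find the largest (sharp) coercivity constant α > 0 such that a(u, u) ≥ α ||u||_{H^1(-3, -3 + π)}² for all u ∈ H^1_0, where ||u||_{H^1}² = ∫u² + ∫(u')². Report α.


α = 1

Coercivity of a(·,·) on H^1_0(-3, -3 + π) means a(u, u) ≥ α ||u||_{H^1}² for every u ∈ H^1_0.
The interval has length L = π, and Poincaré/coercivity depend only on L. Here a(u, u) = ∫(u')² + (1)·∫u².
Here c = 1 ≥ 1, so a(u,u) = ∫(u')² + c∫u² ≥ ∫(u')² + ∫u² = ||u||_{H^1}², i.e. α = 1 works. No larger α is possible: a(u,u) ≥ α||u||_{H^1}² means (1−α)∫(u')² ≥ (α−c)∫u², and for the modes u_n = sin(nπ(x−x₀)/L) (x₀ the left endpoint) one has ∫u_n²/∫(u_n')² = (L/(nπ))² → 0, so a(u_n,u_n)/||u_n||_{H^1}² → 1. Hence the optimal constant is α = 1.
Therefore α = 1.


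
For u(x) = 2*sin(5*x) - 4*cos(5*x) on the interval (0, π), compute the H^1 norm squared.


||u||_{H^1(0,π)}^2 = 260*π

u'(x) = 20*sin(5*x) + 10*cos(5*x).
Expand u² and (u')² and integrate term by term on (0, π), using: for integers n ≥ 1, ∫_0^π sin²(nx) dx = ∫_0^π cos²(nx) dx = π/2; for n ≠ n', ∫_0^π sin(nx)sin(n'x) dx = ∫_0^π cos(nx)cos(n'x) dx = 0; and by product-to-sum, ∫_0^π sin(nx)cos(n'x) dx = ½∫_0^π [sin((n+n')x) + sin((n−n')x)] dx, which is 0 when n+n' is even and 2n/(n²−n'²) when n+n' is odd (it need not vanish on (0, π)).
  u² squared terms: (-4)²·∫cos(5x)² dx = 16·π/2 = 8*π;  (2)²·∫sin(5x)² dx = 4·π/2 = 2*π.
  u² cross terms: 2·(-4)·(2)·∫cos(5x)·sin(5x) dx = -16·(0) = 0.
  So ∫_0^π u² dx = 8*π + 2*π + 0 = 10*π.
  (u')² squared terms: (10)²·∫cos(5x)² dx = 100·π/2 = 50*π;  (20)²·∫sin(5x)² dx = 400·π/2 = 200*π.
  (u')² cross terms: 2·(10)·(20)·∫cos(5x)·sin(5x) dx = 400·(0) = 0.
  So ∫_0^π (u')² dx = 50*π + 200*π + 0 = 250*π.
||u||_{H^1}^2 = (10*π) + (250*π) = 260*π.
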